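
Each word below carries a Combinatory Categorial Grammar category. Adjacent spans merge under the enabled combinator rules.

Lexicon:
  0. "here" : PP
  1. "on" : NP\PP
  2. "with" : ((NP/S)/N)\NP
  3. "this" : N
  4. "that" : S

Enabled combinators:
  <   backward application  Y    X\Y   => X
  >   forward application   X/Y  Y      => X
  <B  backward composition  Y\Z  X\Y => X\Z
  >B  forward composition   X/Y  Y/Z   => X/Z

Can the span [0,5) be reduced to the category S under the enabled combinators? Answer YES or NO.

PP NP\PP ((NP/S)/N)\NP N S
CKY chart[0,5] = {NP}; S ∉ chart

NO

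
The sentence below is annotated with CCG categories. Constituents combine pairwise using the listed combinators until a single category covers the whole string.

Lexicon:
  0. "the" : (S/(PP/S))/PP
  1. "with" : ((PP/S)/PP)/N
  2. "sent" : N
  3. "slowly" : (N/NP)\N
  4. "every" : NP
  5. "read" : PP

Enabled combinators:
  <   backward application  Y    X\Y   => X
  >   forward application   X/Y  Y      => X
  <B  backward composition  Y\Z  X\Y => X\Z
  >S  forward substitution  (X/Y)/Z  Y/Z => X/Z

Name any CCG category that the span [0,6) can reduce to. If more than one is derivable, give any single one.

[0,6] S   >
  [0,5] S/PP   >S
    [0,1] "the" : (S/(PP/S))/PP
    [1,5] (PP/S)/PP   >
      [1,2] "with" : ((PP/S)/PP)/N
      [2,5] N   >
        [2,4] N/NP   <
          [2,3] "sent" : N
          [3,4] "slowly" : (N/NP)\N
        [4,5] "every" : NP
  [5,6] "read" : PP

S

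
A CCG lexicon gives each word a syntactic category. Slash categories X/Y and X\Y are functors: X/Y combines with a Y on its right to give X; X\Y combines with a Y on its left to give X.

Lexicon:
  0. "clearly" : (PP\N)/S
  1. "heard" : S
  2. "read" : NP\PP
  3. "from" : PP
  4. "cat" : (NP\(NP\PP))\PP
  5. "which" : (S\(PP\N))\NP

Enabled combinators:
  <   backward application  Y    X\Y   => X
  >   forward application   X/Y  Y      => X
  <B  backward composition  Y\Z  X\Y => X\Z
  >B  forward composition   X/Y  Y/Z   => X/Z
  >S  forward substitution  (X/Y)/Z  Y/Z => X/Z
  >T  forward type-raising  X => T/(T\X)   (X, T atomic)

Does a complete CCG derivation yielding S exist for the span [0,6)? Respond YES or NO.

YES

[0,6] S   <
  [0,2] PP\N   >
    [0,1] "clearly" : (PP\N)/S
    [1,2] "heard" : S
  [2,6] S\(PP\N)   <
    [2,5] NP   <
      [2,3] "read" : NP\PP
      [3,5] NP\(NP\PP)   <
        [3,4] "from" : PP
        [4,5] "cat" : (NP\(NP\PP))\PP
    [5,6] "which" : (S\(PP\N))\NP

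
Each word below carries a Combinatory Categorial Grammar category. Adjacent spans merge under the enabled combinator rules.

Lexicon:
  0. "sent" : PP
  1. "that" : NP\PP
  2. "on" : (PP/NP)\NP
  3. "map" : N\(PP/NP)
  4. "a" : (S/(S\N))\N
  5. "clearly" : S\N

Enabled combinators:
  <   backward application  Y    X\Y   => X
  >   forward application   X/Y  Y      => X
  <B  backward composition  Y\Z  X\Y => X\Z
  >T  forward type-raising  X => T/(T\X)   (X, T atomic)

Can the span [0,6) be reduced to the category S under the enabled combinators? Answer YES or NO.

[0,6] S   >
  [0,5] S/(S\N)   <
    [0,4] N   <
      [0,3] PP/NP   <
        [0,2] NP   >
          [0,1] NP/(NP\PP)   >T
            [0,1] "sent" : PP
          [1,2] "that" : NP\PP
        [2,3] "on" : (PP/NP)\NP
      [3,4] "map" : N\(PP/NP)
    [4,5] "a" : (S/(S\N))\N
  [5,6] "clearly" : S\N

YES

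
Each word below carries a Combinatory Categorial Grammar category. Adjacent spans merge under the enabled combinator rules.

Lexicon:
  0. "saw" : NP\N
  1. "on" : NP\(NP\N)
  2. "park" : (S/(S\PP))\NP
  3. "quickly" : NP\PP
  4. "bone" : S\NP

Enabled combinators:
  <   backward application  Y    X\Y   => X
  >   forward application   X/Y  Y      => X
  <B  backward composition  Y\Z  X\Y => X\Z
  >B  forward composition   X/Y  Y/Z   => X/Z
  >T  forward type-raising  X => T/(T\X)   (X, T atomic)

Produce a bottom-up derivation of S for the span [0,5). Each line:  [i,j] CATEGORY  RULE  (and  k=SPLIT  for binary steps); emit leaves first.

[0,1] NP\N  lex  "saw"
[1,2] NP\(NP\N)  lex  "on"
[0,2] NP  <  k=1
[2,3] (S/(S\PP))\NP  lex  "park"
[0,3] S/(S\PP)  <  k=2
[3,4] NP\PP  lex  "quickly"
[4,5] S\NP  lex  "bone"
[3,5] S\PP  <B  k=4
[0,5] S  >  k=3

[0,5] S   >
  [0,3] S/(S\PP)   <
    [0,2] NP   <
      [0,1] "saw" : NP\N
      [1,2] "on" : NP\(NP\N)
    [2,3] "park" : (S/(S\PP))\NP
  [3,5] S\PP   <B
    [3,4] "quickly" : NP\PP
    [4,5] "bone" : S\NP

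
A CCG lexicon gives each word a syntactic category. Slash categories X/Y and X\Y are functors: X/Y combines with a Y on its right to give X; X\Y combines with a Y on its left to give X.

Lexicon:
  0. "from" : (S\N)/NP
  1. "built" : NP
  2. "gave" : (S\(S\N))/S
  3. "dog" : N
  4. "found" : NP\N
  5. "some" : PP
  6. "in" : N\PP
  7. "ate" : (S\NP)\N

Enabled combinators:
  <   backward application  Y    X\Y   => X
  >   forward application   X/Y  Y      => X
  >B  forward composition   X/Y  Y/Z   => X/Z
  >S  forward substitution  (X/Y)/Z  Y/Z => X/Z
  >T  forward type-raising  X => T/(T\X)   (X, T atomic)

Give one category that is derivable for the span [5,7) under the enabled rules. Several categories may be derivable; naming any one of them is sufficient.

[0,8] S   <
  [0,2] S\N   >
    [0,1] "from" : (S\N)/NP
    [1,2] "built" : NP
  [2,8] S\(S\N)   >
    [2,3] "gave" : (S\(S\N))/S
    [3,8] S   <
      [3,5] NP   <
        [3,4] "dog" : N
        [4,5] "found" : NP\N
      [5,8] S\NP   <
        [5,7] N   <
          [5,6] "some" : PP
          [6,7] "in" : N\PP
        [7,8] "ate" : (S\NP)\N

N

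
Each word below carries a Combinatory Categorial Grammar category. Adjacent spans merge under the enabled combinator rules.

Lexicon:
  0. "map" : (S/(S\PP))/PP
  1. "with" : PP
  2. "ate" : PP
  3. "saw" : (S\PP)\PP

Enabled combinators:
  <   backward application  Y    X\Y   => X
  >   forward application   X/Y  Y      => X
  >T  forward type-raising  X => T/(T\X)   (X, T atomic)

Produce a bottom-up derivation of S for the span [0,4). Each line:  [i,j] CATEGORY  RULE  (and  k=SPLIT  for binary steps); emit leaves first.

[0,1] (S/(S\PP))/PP  lex  "map"
[1,2] PP  lex  "with"
[0,2] S/(S\PP)  >  k=1
[2,3] PP  lex  "ate"
[3,4] (S\PP)\PP  lex  "saw"
[2,4] S\PP  <  k=3
[0,4] S  >  k=2

[0,4] S   >
  [0,2] S/(S\PP)   >
    [0,1] "map" : (S/(S\PP))/PP
    [1,2] "with" : PP
  [2,4] S\PP   <
    [2,3] "ate" : PP
    [3,4] "saw" : (S\PP)\PP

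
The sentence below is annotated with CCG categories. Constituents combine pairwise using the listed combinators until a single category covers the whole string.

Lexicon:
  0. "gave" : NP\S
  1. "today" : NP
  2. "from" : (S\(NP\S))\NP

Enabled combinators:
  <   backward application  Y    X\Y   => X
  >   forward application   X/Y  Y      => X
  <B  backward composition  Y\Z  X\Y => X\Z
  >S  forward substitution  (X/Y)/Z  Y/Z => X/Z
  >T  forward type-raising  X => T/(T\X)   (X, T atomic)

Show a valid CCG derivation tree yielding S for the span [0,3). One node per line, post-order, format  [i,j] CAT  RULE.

[0,3] S   <
  [0,1] "gave" : NP\S
  [1,3] S\(NP\S)   <
    [1,2] "today" : NP
    [2,3] "from" : (S\(NP\S))\NP

[0,1] NP\S  lex  "gave"
[1,2] NP  lex  "today"
[2,3] (S\(NP\S))\NP  lex  "from"
[1,3] S\(NP\S)  <  k=2
[0,3] S  <  k=1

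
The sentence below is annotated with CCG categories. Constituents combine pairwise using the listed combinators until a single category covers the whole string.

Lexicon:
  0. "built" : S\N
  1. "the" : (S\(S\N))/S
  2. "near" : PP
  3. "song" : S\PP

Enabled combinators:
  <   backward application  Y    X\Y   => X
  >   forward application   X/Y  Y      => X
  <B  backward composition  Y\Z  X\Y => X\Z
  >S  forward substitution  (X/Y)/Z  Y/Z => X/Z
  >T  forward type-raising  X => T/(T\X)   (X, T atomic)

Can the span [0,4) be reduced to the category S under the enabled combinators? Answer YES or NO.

[0,4] S   <
  [0,1] "built" : S\N
  [1,4] S\(S\N)   >
    [1,2] "the" : (S\(S\N))/S
    [2,4] S   <
      [2,3] "near" : PP
      [3,4] "song" : S\PP

YES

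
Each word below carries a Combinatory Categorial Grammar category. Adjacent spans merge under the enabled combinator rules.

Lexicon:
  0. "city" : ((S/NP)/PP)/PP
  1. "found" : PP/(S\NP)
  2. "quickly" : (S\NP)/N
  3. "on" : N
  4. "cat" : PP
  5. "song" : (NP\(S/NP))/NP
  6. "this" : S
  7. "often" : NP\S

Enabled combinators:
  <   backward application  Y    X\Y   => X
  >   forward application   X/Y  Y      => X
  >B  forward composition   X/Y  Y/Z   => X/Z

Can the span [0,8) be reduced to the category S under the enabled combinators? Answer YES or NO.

((S/NP)/PP)/PP PP/(S\NP) (S\NP)/N N PP (NP\(S/NP))/NP S NP\S
CKY chart[0,8] = {NP}; S ∉ chart

NO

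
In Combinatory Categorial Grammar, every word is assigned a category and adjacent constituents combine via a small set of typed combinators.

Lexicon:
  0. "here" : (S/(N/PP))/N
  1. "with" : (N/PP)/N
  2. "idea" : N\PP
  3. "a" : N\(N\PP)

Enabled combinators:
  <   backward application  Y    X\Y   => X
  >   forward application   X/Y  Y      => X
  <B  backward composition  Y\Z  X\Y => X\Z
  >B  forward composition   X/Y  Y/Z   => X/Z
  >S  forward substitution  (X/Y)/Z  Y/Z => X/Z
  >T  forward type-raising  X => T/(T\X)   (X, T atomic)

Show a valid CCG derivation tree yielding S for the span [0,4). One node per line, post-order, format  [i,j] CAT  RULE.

[0,1] (S/(N/PP))/N  lex  "here"
[1,2] (N/PP)/N  lex  "with"
[0,2] S/N  >S  k=1
[2,3] N\PP  lex  "idea"
[3,4] N\(N\PP)  lex  "a"
[2,4] N  <  k=3
[0,4] S  >  k=2

[0,4] S   >
  [0,2] S/N   >S
    [0,1] "here" : (S/(N/PP))/N
    [1,2] "with" : (N/PP)/N
  [2,4] N   <
    [2,3] "idea" : N\PP
    [3,4] "a" : N\(N\PP)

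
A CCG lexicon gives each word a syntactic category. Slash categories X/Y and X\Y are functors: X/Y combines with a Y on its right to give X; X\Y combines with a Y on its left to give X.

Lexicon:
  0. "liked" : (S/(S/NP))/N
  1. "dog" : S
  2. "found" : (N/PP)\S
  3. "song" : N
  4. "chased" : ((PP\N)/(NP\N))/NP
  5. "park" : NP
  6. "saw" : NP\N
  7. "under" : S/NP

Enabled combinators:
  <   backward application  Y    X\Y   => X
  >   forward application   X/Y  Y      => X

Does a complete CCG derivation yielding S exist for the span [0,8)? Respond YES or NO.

[0,8] S   >
  [0,7] S/(S/NP)   >
    [0,1] "liked" : (S/(S/NP))/N
    [1,7] N   >
      [1,3] N/PP   <
        [1,2] "dog" : S
        [2,3] "found" : (N/PP)\S
      [3,7] PP   <
        [3,4] "song" : N
        [4,7] PP\N   >
          [4,6] (PP\N)/(NP\N)   >
            [4,5] "chased" : ((PP\N)/(NP\N))/NP
            [5,6] "park" : NP
          [6,7] "saw" : NP\N
  [7,8] "under" : S/NP

YES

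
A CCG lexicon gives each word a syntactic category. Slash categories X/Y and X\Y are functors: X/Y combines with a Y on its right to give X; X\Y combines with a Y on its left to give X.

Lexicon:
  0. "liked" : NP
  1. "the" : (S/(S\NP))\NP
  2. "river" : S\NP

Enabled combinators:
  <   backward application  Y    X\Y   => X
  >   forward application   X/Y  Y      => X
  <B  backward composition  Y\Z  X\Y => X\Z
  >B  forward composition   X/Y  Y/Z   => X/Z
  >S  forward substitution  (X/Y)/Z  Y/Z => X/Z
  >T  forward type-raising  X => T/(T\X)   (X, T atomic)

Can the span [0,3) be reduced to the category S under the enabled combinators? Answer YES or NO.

[0,3] S   >
  [0,2] S/(S\NP)   <
    [0,1] "liked" : NP
    [1,2] "the" : (S/(S\NP))\NP
  [2,3] "river" : S\NP

YES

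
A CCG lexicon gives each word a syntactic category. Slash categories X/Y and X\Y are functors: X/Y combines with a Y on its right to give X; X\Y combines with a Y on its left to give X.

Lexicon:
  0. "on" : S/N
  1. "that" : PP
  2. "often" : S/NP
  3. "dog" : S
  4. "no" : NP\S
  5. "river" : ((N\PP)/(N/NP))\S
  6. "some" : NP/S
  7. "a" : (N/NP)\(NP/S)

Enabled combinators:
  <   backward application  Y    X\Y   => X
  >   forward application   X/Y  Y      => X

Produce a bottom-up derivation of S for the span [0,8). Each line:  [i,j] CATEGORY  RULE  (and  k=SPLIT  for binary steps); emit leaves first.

[0,8] S   >
  [0,1] "on" : S/N
  [1,8] N   <
    [1,2] "that" : PP
    [2,8] N\PP   >
      [2,6] (N\PP)/(N/NP)   <
        [2,5] S   >
          [2,3] "often" : S/NP
          [3,5] NP   <
            [3,4] "dog" : S
            [4,5] "no" : NP\S
        [5,6] "river" : ((N\PP)/(N/NP))\S
      [6,8] N/NP   <
        [6,7] "some" : NP/S
        [7,8] "a" : (N/NP)\(NP/S)

[0,1] S/N  lex  "on"
[1,2] PP  lex  "that"
[2,3] S/NP  lex  "often"
[3,4] S  lex  "dog"
[4,5] NP\S  lex  "no"
[3,5] NP  <  k=4
[2,5] S  >  k=3
[5,6] ((N\PP)/(N/NP))\S  lex  "river"
[2,6] (N\PP)/(N/NP)  <  k=5
[6,7] NP/S  lex  "some"
[7,8] (N/NP)\(NP/S)  lex  "a"
[6,8] N/NP  <  k=7
[2,8] N\PP  >  k=6
[1,8] N  <  k=2
[0,8] S  >  k=1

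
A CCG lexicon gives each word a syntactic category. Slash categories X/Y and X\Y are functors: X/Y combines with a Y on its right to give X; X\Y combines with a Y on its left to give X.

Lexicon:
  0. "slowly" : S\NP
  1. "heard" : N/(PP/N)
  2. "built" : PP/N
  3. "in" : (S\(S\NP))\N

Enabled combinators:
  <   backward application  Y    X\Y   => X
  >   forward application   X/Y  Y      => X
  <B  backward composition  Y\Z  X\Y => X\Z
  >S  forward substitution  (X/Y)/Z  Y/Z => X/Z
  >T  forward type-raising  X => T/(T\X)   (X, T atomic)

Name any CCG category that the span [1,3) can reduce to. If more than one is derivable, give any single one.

[0,4] S   <
  [0,1] "slowly" : S\NP
  [1,4] S\(S\NP)   <
    [1,3] N   >
      [1,2] "heard" : N/(PP/N)
      [2,3] "built" : PP/N
    [3,4] "in" : (S\(S\NP))\N

N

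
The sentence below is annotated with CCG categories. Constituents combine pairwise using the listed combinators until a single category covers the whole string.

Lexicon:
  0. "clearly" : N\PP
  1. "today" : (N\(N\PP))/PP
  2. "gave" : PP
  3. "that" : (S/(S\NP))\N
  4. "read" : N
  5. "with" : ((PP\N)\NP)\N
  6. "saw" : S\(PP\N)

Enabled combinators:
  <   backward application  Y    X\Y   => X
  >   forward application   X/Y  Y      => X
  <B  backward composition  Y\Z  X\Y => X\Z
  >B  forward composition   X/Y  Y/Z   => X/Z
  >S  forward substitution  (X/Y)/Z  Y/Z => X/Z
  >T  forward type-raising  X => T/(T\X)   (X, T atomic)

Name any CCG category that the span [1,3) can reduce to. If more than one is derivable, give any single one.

N\(N\PP)

[0,7] S   >
  [0,4] S/(S\NP)   <
    [0,3] N   <
      [0,1] "clearly" : N\PP
      [1,3] N\(N\PP)   >
        [1,2] "today" : (N\(N\PP))/PP
        [2,3] "gave" : PP
    [3,4] "that" : (S/(S\NP))\N
  [4,7] S\NP   <B
    [4,6] (PP\N)\NP   <
      [4,5] "read" : N
      [5,6] "with" : ((PP\N)\NP)\N
    [6,7] "saw" : S\(PP\N)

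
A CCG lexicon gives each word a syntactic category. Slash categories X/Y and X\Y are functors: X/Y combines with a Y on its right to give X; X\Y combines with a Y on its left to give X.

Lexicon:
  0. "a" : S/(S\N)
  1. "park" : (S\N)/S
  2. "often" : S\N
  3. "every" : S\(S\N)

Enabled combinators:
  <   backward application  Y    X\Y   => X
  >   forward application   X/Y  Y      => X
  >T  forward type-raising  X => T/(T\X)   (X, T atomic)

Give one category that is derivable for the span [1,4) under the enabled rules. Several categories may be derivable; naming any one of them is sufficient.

[0,4] S   >
  [0,1] "a" : S/(S\N)
  [1,4] S\N   >
    [1,2] "park" : (S\N)/S
    [2,4] S   <
      [2,3] "often" : S\N
      [3,4] "every" : S\(S\N)

S\N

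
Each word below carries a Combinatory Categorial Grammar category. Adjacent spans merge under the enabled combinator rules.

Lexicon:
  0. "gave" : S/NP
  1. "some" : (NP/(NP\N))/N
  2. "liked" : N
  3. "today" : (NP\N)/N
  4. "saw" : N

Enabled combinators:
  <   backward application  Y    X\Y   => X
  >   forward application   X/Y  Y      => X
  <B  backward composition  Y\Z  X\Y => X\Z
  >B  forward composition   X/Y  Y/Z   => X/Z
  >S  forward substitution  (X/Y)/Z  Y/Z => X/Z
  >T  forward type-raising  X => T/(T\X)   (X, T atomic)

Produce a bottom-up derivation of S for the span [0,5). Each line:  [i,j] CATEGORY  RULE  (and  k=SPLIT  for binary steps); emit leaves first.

[0,5] S   >
  [0,1] "gave" : S/NP
  [1,5] NP   >
    [1,3] NP/(NP\N)   >
      [1,2] "some" : (NP/(NP\N))/N
      [2,3] "liked" : N
    [3,5] NP\N   >
      [3,4] "today" : (NP\N)/N
      [4,5] "saw" : N

[0,1] S/NP  lex  "gave"
[1,2] (NP/(NP\N))/N  lex  "some"
[2,3] N  lex  "liked"
[1,3] NP/(NP\N)  >  k=2
[3,4] (NP\N)/N  lex  "today"
[4,5] N  lex  "saw"
[3,5] NP\N  >  k=4
[1,5] NP  >  k=3
[0,5] S  >  k=1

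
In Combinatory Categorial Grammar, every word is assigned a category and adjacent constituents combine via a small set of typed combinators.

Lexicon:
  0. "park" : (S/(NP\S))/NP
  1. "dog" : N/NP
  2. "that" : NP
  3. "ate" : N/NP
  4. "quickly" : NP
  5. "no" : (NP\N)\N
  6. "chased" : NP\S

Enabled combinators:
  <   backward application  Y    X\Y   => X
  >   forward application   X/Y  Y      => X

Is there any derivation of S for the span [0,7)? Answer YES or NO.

YES

[0,7] S   >
  [0,6] S/(NP\S)   >
    [0,1] "park" : (S/(NP\S))/NP
    [1,6] NP   <
      [1,3] N   >
        [1,2] "dog" : N/NP
        [2,3] "that" : NP
      [3,6] NP\N   <
        [3,5] N   >
          [3,4] "ate" : N/NP
          [4,5] "quickly" : NP
        [5,6] "no" : (NP\N)\N
  [6,7] "chased" : NP\S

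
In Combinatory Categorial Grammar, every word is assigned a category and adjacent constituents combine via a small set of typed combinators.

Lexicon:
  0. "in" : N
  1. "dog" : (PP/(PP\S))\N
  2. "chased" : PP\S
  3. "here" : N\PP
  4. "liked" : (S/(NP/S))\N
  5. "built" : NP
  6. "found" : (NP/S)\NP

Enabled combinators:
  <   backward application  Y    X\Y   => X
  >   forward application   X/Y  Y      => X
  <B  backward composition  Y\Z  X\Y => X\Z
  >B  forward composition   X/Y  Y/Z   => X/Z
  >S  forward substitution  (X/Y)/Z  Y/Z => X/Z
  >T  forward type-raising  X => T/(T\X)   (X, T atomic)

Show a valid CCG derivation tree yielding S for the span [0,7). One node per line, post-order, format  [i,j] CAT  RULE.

[0,7] S   >
  [0,5] S/(NP/S)   <
    [0,4] N   <
      [0,3] PP   >
        [0,2] PP/(PP\S)   <
          [0,1] "in" : N
          [1,2] "dog" : (PP/(PP\S))\N
        [2,3] "chased" : PP\S
      [3,4] "here" : N\PP
    [4,5] "liked" : (S/(NP/S))\N
  [5,7] NP/S   <
    [5,6] "built" : NP
    [6,7] "found" : (NP/S)\NP

[0,1] N  lex  "in"
[1,2] (PP/(PP\S))\N  lex  "dog"
[0,2] PP/(PP\S)  <  k=1
[2,3] PP\S  lex  "chased"
[0,3] PP  >  k=2
[3,4] N\PP  lex  "here"
[0,4] N  <  k=3
[4,5] (S/(NP/S))\N  lex  "liked"
[0,5] S/(NP/S)  <  k=4
[5,6] NP  lex  "built"
[6,7] (NP/S)\NP  lex  "found"
[5,7] NP/S  <  k=6
[0,7] S  >  k=5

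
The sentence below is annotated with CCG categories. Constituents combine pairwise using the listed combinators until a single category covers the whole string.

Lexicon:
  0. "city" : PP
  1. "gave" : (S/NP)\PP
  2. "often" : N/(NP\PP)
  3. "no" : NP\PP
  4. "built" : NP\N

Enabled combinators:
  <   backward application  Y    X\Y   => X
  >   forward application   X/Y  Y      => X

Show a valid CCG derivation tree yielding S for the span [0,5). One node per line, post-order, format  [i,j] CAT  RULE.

[0,5] S   >
  [0,2] S/NP   <
    [0,1] "city" : PP
    [1,2] "gave" : (S/NP)\PP
  [2,5] NP   <
    [2,4] N   >
      [2,3] "often" : N/(NP\PP)
      [3,4] "no" : NP\PP
    [4,5] "built" : NP\N

[0,1] PP  lex  "city"
[1,2] (S/NP)\PP  lex  "gave"
[0,2] S/NP  <  k=1
[2,3] N/(NP\PP)  lex  "often"
[3,4] NP\PP  lex  "no"
[2,4] N  >  k=3
[4,5] NP\N  lex  "built"
[2,5] NP  <  k=4
[0,5] S  >  k=2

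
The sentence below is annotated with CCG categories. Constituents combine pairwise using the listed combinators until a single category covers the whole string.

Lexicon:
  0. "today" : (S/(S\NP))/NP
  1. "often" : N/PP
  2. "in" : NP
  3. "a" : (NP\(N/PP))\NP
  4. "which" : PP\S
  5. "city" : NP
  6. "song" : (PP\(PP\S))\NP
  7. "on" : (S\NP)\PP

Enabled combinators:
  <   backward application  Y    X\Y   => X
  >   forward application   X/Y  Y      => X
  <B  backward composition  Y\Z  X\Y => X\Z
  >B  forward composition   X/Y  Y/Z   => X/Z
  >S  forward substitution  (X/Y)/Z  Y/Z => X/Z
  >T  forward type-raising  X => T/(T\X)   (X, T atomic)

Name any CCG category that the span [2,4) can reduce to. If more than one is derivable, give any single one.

NP\(N/PP)

[0,8] S   >
  [0,4] S/(S\NP)   >
    [0,1] "today" : (S/(S\NP))/NP
    [1,4] NP   <
      [1,2] "often" : N/PP
      [2,4] NP\(N/PP)   <
        [2,3] "in" : NP
        [3,4] "a" : (NP\(N/PP))\NP
  [4,8] S\NP   <
    [4,7] PP   <
      [4,5] "which" : PP\S
      [5,7] PP\(PP\S)   <
        [5,6] "city" : NP
        [6,7] "song" : (PP\(PP\S))\NP
    [7,8] "on" : (S\NP)\PP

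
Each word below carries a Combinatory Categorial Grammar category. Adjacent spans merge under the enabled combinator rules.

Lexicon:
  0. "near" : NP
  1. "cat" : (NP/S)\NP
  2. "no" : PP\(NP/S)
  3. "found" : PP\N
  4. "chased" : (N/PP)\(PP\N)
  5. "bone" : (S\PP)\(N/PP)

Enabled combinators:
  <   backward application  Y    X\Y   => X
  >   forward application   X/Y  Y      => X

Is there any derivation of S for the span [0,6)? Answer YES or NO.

YES

[0,6] S   <
  [0,3] PP   <
    [0,2] NP/S   <
      [0,1] "near" : NP
      [1,2] "cat" : (NP/S)\NP
    [2,3] "no" : PP\(NP/S)
  [3,6] S\PP   <
    [3,5] N/PP   <
      [3,4] "found" : PP\N
      [4,5] "chased" : (N/PP)\(PP\N)
    [5,6] "bone" : (S\PP)\(N/PP)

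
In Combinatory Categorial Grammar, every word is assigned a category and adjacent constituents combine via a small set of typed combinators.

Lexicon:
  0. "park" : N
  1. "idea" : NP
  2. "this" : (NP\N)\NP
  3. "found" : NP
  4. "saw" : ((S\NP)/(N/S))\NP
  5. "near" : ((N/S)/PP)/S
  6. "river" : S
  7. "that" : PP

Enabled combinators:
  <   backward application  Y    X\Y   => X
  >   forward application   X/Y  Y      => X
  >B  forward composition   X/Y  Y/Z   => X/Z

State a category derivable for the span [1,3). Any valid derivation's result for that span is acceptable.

[0,8] S   <
  [0,3] NP   <
    [0,1] "park" : N
    [1,3] NP\N   <
      [1,2] "idea" : NP
      [2,3] "this" : (NP\N)\NP
  [3,8] S\NP   >
    [3,5] (S\NP)/(N/S)   <
      [3,4] "found" : NP
      [4,5] "saw" : ((S\NP)/(N/S))\NP
    [5,8] N/S   >
      [5,7] (N/S)/PP   >
        [5,6] "near" : ((N/S)/PP)/S
        [6,7] "river" : S
      [7,8] "that" : PP

NP\N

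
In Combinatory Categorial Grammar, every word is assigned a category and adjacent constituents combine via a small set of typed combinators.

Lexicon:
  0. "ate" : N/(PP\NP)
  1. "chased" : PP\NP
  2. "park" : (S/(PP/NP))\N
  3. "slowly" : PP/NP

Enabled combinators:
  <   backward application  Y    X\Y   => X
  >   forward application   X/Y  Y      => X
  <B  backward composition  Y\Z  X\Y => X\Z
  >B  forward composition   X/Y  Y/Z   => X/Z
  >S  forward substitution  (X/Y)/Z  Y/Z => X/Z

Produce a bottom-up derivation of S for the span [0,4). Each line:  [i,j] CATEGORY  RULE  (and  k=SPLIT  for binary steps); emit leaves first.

[0,4] S   >
  [0,3] S/(PP/NP)   <
    [0,2] N   >
      [0,1] "ate" : N/(PP\NP)
      [1,2] "chased" : PP\NP
    [2,3] "park" : (S/(PP/NP))\N
  [3,4] "slowly" : PP/NP

[0,1] N/(PP\NP)  lex  "ate"
[1,2] PP\NP  lex  "chased"
[0,2] N  >  k=1
[2,3] (S/(PP/NP))\N  lex  "park"
[0,3] S/(PP/NP)  <  k=2
[3,4] PP/NP  lex  "slowly"
[0,4] S  >  k=3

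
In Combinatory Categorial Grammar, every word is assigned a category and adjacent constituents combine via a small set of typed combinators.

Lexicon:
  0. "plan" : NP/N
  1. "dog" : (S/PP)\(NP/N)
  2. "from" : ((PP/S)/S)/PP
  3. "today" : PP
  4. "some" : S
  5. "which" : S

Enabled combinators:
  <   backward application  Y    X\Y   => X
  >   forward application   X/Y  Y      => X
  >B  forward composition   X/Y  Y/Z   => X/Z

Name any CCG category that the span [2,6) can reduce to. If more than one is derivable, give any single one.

PP

[0,6] S   >
  [0,2] S/PP   <
    [0,1] "plan" : NP/N
    [1,2] "dog" : (S/PP)\(NP/N)
  [2,6] PP   >
    [2,5] PP/S   >
      [2,4] (PP/S)/S   >
        [2,3] "from" : ((PP/S)/S)/PP
        [3,4] "today" : PP
      [4,5] "some" : S
    [5,6] "which" : S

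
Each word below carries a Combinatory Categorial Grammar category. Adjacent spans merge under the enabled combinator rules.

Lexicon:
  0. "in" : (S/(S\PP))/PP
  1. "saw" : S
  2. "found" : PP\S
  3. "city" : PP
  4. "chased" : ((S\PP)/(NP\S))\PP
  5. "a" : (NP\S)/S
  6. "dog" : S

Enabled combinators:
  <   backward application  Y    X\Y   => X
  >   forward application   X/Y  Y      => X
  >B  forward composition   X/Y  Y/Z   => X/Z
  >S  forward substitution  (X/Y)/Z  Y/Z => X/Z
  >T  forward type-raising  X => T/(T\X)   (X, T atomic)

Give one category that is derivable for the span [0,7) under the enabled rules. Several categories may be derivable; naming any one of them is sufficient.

[0,7] S   >
  [0,3] S/(S\PP)   >
    [0,1] "in" : (S/(S\PP))/PP
    [1,3] PP   <
      [1,2] "saw" : S
      [2,3] "found" : PP\S
  [3,7] S\PP   >
    [3,5] (S\PP)/(NP\S)   <
      [3,4] "city" : PP
      [4,5] "chased" : ((S\PP)/(NP\S))\PP
    [5,7] NP\S   >
      [5,6] "a" : (NP\S)/S
      [6,7] "dog" : S

S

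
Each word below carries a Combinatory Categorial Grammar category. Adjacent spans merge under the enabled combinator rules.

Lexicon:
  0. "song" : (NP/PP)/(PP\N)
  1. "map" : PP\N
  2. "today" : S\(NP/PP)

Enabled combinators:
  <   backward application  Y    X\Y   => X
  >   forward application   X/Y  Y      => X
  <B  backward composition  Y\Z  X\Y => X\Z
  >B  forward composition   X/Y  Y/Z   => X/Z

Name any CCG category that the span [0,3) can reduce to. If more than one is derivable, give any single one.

[0,3] S   <
  [0,2] NP/PP   >
    [0,1] "song" : (NP/PP)/(PP\N)
    [1,2] "map" : PP\N
  [2,3] "today" : S\(NP/PP)

S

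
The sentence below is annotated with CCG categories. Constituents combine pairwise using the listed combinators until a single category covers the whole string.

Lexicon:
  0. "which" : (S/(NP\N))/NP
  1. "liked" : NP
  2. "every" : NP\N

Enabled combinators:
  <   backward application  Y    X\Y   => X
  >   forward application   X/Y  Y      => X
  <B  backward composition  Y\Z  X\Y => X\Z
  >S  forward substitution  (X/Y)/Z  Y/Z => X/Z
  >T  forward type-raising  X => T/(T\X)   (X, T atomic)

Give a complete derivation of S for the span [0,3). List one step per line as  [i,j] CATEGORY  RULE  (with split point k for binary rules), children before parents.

[0,1] (S/(NP\N))/NP  lex  "which"
[1,2] NP  lex  "liked"
[0,2] S/(NP\N)  >  k=1
[2,3] NP\N  lex  "every"
[0,3] S  >  k=2

[0,3] S   >
  [0,2] S/(NP\N)   >
    [0,1] "which" : (S/(NP\N))/NP
    [1,2] "liked" : NP
  [2,3] "every" : NP\N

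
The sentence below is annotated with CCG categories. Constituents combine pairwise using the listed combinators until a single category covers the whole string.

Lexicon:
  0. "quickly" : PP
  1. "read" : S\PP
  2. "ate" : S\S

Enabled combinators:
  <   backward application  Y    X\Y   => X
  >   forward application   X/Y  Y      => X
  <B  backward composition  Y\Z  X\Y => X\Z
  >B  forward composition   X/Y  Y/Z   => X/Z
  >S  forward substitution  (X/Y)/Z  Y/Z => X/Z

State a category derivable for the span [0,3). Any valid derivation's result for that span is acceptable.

[0,3] S   <
  [0,1] "quickly" : PP
  [1,3] S\PP   <B
    [1,2] "read" : S\PP
    [2,3] "ate" : S\S

S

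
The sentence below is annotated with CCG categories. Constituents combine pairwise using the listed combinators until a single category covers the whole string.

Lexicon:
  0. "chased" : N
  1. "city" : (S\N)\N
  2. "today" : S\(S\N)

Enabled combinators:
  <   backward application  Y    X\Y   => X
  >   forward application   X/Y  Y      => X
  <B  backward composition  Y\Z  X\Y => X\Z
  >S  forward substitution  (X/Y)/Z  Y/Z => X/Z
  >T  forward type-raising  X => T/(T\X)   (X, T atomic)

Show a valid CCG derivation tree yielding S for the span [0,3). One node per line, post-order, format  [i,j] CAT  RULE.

[0,3] S   <
  [0,2] S\N   <
    [0,1] "chased" : N
    [1,2] "city" : (S\N)\N
  [2,3] "today" : S\(S\N)

[0,1] N  lex  "chased"
[1,2] (S\N)\N  lex  "city"
[0,2] S\N  <  k=1
[2,3] S\(S\N)  lex  "today"
[0,3] S  <  k=2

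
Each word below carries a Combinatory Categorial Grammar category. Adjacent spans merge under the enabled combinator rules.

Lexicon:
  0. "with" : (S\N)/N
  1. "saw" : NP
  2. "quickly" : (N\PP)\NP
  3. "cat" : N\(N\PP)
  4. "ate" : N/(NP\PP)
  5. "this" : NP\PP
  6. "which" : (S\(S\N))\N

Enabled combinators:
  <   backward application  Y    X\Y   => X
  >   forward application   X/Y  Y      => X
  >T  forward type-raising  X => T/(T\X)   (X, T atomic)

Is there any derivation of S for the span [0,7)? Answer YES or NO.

YES

[0,7] S   <
  [0,4] S\N   >
    [0,1] "with" : (S\N)/N
    [1,4] N   <
      [1,3] N\PP   <
        [1,2] "saw" : NP
        [2,3] "quickly" : (N\PP)\NP
      [3,4] "cat" : N\(N\PP)
  [4,7] S\(S\N)   <
    [4,6] N   >
      [4,5] "ate" : N/(NP\PP)
      [5,6] "this" : NP\PP
    [6,7] "which" : (S\(S\N))\N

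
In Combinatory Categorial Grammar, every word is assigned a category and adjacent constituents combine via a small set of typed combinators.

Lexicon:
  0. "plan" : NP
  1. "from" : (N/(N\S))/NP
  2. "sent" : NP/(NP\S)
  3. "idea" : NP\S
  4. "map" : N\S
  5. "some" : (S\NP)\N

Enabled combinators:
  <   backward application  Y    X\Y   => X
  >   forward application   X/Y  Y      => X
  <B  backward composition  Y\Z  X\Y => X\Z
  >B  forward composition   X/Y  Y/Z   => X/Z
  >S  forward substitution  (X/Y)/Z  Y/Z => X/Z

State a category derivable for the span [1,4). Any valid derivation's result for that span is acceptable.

N/(N\S)

[0,6] S   <
  [0,1] "plan" : NP
  [1,6] S\NP   <
    [1,5] N   >
      [1,4] N/(N\S)   >
        [1,2] "from" : (N/(N\S))/NP
        [2,4] NP   >
          [2,3] "sent" : NP/(NP\S)
          [3,4] "idea" : NP\S
      [4,5] "map" : N\S
    [5,6] "some" : (S\NP)\N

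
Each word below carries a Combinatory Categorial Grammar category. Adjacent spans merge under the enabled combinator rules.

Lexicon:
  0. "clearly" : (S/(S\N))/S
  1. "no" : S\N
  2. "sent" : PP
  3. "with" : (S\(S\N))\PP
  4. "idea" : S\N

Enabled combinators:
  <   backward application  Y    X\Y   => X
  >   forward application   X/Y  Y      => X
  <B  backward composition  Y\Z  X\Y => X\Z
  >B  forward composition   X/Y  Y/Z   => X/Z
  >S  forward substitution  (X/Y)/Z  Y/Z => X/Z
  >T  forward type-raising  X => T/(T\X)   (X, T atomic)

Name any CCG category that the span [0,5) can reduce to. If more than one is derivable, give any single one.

[0,5] S   >
  [0,4] S/(S\N)   >
    [0,1] "clearly" : (S/(S\N))/S
    [1,4] S   <
      [1,2] "no" : S\N
      [2,4] S\(S\N)   <
        [2,3] "sent" : PP
        [3,4] "with" : (S\(S\N))\PP
  [4,5] "idea" : S\N

S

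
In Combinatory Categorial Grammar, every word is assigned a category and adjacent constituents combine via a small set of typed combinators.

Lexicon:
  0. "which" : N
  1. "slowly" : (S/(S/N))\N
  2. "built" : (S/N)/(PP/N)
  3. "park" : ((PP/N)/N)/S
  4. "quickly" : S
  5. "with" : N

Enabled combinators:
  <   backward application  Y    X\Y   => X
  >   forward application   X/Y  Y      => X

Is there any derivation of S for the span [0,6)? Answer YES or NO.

[0,6] S   >
  [0,2] S/(S/N)   <
    [0,1] "which" : N
    [1,2] "slowly" : (S/(S/N))\N
  [2,6] S/N   >
    [2,3] "built" : (S/N)/(PP/N)
    [3,6] PP/N   >
      [3,5] (PP/N)/N   >
        [3,4] "park" : ((PP/N)/N)/S
        [4,5] "quickly" : S
      [5,6] "with" : N

YES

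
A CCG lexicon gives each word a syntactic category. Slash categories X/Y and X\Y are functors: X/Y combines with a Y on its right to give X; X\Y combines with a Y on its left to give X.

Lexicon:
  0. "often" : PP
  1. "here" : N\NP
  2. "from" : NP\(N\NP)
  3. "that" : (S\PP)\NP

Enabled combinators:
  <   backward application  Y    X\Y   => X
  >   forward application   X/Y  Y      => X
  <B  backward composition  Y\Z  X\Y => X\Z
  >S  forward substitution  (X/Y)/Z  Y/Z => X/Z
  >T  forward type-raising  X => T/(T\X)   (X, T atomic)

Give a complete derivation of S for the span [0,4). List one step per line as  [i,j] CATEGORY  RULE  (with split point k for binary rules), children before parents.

[0,4] S   >
  [0,1] S/(S\PP)   >T
    [0,1] "often" : PP
  [1,4] S\PP   <
    [1,3] NP   <
      [1,2] "here" : N\NP
      [2,3] "from" : NP\(N\NP)
    [3,4] "that" : (S\PP)\NP

[0,1] PP  lex  "often"
[0,1] S/(S\PP)  >T
[1,2] N\NP  lex  "here"
[2,3] NP\(N\NP)  lex  "from"
[1,3] NP  <  k=2
[3,4] (S\PP)\NP  lex  "that"
[1,4] S\PP  <  k=3
[0,4] S  >  k=1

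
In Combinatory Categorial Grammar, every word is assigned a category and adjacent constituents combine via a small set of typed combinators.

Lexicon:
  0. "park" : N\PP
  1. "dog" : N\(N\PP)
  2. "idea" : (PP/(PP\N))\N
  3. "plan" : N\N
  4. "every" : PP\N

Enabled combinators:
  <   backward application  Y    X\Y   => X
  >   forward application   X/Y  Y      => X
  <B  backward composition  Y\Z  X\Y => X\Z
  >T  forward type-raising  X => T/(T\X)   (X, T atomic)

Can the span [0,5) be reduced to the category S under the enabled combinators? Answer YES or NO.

N\PP N\(N\PP) (PP/(PP\N))\N N\N PP\N
CKY chart[0,5] = {N/(N\PP), NP/(NP\PP), PP, PP/(PP\PP), S/(S\PP)}; S ∉ chart

NO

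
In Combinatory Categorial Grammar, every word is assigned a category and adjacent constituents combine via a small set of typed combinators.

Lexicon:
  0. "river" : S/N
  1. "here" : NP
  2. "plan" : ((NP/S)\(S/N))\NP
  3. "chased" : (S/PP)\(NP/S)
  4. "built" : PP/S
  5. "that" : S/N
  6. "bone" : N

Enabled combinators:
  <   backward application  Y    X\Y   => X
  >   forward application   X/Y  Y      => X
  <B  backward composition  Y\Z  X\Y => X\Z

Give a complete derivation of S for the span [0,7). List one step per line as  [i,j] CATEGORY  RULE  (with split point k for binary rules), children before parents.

[0,1] S/N  lex  "river"
[1,2] NP  lex  "here"
[2,3] ((NP/S)\(S/N))\NP  lex  "plan"
[1,3] (NP/S)\(S/N)  <  k=2
[0,3] NP/S  <  k=1
[3,4] (S/PP)\(NP/S)  lex  "chased"
[0,4] S/PP  <  k=3
[4,5] PP/S  lex  "built"
[5,6] S/N  lex  "that"
[6,7] N  lex  "bone"
[5,7] S  >  k=6
[4,7] PP  >  k=5
[0,7] S  >  k=4

[0,7] S   >
  [0,4] S/PP   <
    [0,3] NP/S   <
      [0,1] "river" : S/N
      [1,3] (NP/S)\(S/N)   <
        [1,2] "here" : NP
        [2,3] "plan" : ((NP/S)\(S/N))\NP
    [3,4] "chased" : (S/PP)\(NP/S)
  [4,7] PP   >
    [4,5] "built" : PP/S
    [5,7] S   >
      [5,6] "that" : S/N
      [6,7] "bone" : N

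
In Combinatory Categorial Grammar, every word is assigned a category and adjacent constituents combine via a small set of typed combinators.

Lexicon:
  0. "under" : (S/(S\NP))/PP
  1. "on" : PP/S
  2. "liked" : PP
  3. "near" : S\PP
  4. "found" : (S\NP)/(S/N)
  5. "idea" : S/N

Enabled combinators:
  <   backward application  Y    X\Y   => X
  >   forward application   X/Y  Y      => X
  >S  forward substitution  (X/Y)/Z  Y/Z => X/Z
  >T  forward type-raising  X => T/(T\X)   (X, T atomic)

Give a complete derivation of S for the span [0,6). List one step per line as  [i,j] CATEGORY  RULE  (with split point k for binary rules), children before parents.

[0,1] (S/(S\NP))/PP  lex  "under"
[1,2] PP/S  lex  "on"
[2,3] PP  lex  "liked"
[3,4] S\PP  lex  "near"
[2,4] S  <  k=3
[1,4] PP  >  k=2
[0,4] S/(S\NP)  >  k=1
[4,5] (S\NP)/(S/N)  lex  "found"
[5,6] S/N  lex  "idea"
[4,6] S\NP  >  k=5
[0,6] S  >  k=4

[0,6] S   >
  [0,4] S/(S\NP)   >
    [0,1] "under" : (S/(S\NP))/PP
    [1,4] PP   >
      [1,2] "on" : PP/S
      [2,4] S   <
        [2,3] "liked" : PP
        [3,4] "near" : S\PP
  [4,6] S\NP   >
    [4,5] "found" : (S\NP)/(S/N)
    [5,6] "idea" : S/N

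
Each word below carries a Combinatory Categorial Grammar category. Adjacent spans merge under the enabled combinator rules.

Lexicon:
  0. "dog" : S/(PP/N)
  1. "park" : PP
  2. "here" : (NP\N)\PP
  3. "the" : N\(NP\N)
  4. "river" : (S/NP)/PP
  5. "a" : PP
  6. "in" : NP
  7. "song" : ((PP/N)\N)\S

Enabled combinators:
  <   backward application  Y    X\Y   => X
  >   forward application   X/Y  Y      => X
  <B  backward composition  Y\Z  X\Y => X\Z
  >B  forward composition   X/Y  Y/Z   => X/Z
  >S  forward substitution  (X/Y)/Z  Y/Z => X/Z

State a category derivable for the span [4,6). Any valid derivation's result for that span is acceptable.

S/NP

[0,8] S   >
  [0,1] "dog" : S/(PP/N)
  [1,8] PP/N   <
    [1,4] N   <
      [1,3] NP\N   <
        [1,2] "park" : PP
        [2,3] "here" : (NP\N)\PP
      [3,4] "the" : N\(NP\N)
    [4,8] (PP/N)\N   <
      [4,7] S   >
        [4,6] S/NP   >
          [4,5] "river" : (S/NP)/PP
          [5,6] "a" : PP
        [6,7] "in" : NP
      [7,8] "song" : ((PP/N)\N)\S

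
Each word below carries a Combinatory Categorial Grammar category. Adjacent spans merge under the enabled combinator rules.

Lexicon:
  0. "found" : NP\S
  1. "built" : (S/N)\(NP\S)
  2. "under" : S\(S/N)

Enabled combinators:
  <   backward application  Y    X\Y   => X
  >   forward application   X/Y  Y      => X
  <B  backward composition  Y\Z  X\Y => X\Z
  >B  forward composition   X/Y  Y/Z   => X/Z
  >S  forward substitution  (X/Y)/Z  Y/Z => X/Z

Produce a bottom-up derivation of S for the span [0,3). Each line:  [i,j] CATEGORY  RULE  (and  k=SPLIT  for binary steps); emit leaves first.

[0,1] NP\S  lex  "found"
[1,2] (S/N)\(NP\S)  lex  "built"
[0,2] S/N  <  k=1
[2,3] S\(S/N)  lex  "under"
[0,3] S  <  k=2

[0,3] S   <
  [0,2] S/N   <
    [0,1] "found" : NP\S
    [1,2] "built" : (S/N)\(NP\S)
  [2,3] "under" : S\(S/N)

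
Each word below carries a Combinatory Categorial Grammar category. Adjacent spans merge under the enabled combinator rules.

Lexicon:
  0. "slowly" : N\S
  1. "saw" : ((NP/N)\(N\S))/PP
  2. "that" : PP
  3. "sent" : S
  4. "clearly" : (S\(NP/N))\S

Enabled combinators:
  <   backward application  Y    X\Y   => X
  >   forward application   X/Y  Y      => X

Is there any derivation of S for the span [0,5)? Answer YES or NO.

YES

[0,5] S   <
  [0,3] NP/N   <
    [0,1] "slowly" : N\S
    [1,3] (NP/N)\(N\S)   >
      [1,2] "saw" : ((NP/N)\(N\S))/PP
      [2,3] "that" : PP
  [3,5] S\(NP/N)   <
    [3,4] "sent" : S
    [4,5] "clearly" : (S\(NP/N))\S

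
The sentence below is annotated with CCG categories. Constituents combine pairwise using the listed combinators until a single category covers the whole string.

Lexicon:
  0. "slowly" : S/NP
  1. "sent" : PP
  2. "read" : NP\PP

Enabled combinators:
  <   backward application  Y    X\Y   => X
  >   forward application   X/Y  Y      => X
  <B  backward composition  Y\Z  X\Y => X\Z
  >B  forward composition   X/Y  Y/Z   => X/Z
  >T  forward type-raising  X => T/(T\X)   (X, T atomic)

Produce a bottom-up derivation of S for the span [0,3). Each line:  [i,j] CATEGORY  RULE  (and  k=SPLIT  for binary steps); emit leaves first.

[0,3] S   >
  [0,1] "slowly" : S/NP
  [1,3] NP   <
    [1,2] "sent" : PP
    [2,3] "read" : NP\PP

[0,1] S/NP  lex  "slowly"
[1,2] PP  lex  "sent"
[2,3] NP\PP  lex  "read"
[1,3] NP  <  k=2
[0,3] S  >  k=1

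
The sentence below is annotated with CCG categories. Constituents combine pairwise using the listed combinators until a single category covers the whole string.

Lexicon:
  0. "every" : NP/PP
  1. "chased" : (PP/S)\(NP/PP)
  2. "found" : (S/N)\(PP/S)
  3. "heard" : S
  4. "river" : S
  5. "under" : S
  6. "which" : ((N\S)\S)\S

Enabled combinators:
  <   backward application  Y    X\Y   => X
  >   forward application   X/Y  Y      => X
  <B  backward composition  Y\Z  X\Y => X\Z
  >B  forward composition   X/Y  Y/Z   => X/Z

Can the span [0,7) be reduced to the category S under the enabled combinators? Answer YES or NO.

[0,7] S   >
  [0,3] S/N   <
    [0,2] PP/S   <
      [0,1] "every" : NP/PP
      [1,2] "chased" : (PP/S)\(NP/PP)
    [2,3] "found" : (S/N)\(PP/S)
  [3,7] N   <
    [3,4] "heard" : S
    [4,7] N\S   <
      [4,5] "river" : S
      [5,7] (N\S)\S   <
        [5,6] "under" : S
        [6,7] "which" : ((N\S)\S)\S

YES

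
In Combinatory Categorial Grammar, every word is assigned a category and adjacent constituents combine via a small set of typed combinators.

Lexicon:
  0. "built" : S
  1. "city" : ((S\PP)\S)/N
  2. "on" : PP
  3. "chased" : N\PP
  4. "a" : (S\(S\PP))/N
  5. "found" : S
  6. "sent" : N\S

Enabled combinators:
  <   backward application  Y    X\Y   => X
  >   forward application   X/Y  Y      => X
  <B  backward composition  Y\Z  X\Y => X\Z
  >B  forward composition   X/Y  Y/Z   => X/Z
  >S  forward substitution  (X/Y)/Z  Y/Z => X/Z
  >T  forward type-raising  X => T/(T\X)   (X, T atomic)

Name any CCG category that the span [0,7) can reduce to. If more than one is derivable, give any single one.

S

[0,7] S   <
  [0,4] S\PP   <
    [0,1] "built" : S
    [1,4] (S\PP)\S   >
      [1,2] "city" : ((S\PP)\S)/N
      [2,4] N   <
        [2,3] "on" : PP
        [3,4] "chased" : N\PP
  [4,7] S\(S\PP)   >
    [4,5] "a" : (S\(S\PP))/N
    [5,7] N   >
      [5,6] N/(N\S)   >T
        [5,6] "found" : S
      [6,7] "sent" : N\S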